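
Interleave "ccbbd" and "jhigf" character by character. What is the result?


Interleaving "ccbbd" and "jhigf":
  Position 0: 'c' from first, 'j' from second => "cj"
  Position 1: 'c' from first, 'h' from second => "ch"
  Position 2: 'b' from first, 'i' from second => "bi"
  Position 3: 'b' from first, 'g' from second => "bg"
  Position 4: 'd' from first, 'f' from second => "df"
Result: cjchbibgdf

cjchbibgdf


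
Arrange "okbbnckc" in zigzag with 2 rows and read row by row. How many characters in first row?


Zigzag "okbbnckc" into 2 rows:
Placing characters:
  'o' => row 0
  'k' => row 1
  'b' => row 0
  'b' => row 1
  'n' => row 0
  'c' => row 1
  'k' => row 0
  'c' => row 1
Rows:
  Row 0: "obnk"
  Row 1: "kbcc"
First row length: 4

4


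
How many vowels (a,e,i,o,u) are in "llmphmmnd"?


Input: llmphmmnd
Checking each character:
  'l' at position 0: consonant
  'l' at position 1: consonant
  'm' at position 2: consonant
  'p' at position 3: consonant
  'h' at position 4: consonant
  'm' at position 5: consonant
  'm' at position 6: consonant
  'n' at position 7: consonant
  'd' at position 8: consonant
Total vowels: 0

0


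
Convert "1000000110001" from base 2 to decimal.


Input: "1000000110001" in base 2
Positional expansion:
  Digit '1' (value 1) x 2^12 = 4096
  Digit '0' (value 0) x 2^11 = 0
  Digit '0' (value 0) x 2^10 = 0
  Digit '0' (value 0) x 2^9 = 0
  Digit '0' (value 0) x 2^8 = 0
  Digit '0' (value 0) x 2^7 = 0
  Digit '0' (value 0) x 2^6 = 0
  Digit '1' (value 1) x 2^5 = 32
  Digit '1' (value 1) x 2^4 = 16
  Digit '0' (value 0) x 2^3 = 0
  Digit '0' (value 0) x 2^2 = 0
  Digit '0' (value 0) x 2^1 = 0
  Digit '1' (value 1) x 2^0 = 1
Sum = 4145

4145


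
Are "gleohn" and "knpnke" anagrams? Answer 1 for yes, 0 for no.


Strings: "gleohn", "knpnke"
Sorted first:  eghlno
Sorted second: ekknnp
Differ at position 1: 'g' vs 'k' => not anagrams

0


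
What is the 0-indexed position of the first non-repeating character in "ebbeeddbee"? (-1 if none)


Input: ebbeeddbee
Character frequencies:
  'b': 3
  'd': 2
  'e': 5
Scanning left to right for freq == 1:
  Position 0 ('e'): freq=5, skip
  Position 1 ('b'): freq=3, skip
  Position 2 ('b'): freq=3, skip
  Position 3 ('e'): freq=5, skip
  Position 4 ('e'): freq=5, skip
  Position 5 ('d'): freq=2, skip
  Position 6 ('d'): freq=2, skip
  Position 7 ('b'): freq=3, skip
  Position 8 ('e'): freq=5, skip
  Position 9 ('e'): freq=5, skip
  No unique character found => answer = -1

-1


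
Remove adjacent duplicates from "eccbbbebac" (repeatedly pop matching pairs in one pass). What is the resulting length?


Input: eccbbbebac
Stack-based adjacent duplicate removal:
  Read 'e': push. Stack: e
  Read 'c': push. Stack: ec
  Read 'c': matches stack top 'c' => pop. Stack: e
  Read 'b': push. Stack: eb
  Read 'b': matches stack top 'b' => pop. Stack: e
  Read 'b': push. Stack: eb
  Read 'e': push. Stack: ebe
  Read 'b': push. Stack: ebeb
  Read 'a': push. Stack: ebeba
  Read 'c': push. Stack: ebebac
Final stack: "ebebac" (length 6)

6


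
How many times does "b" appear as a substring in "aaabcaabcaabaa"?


Searching for "b" in "aaabcaabcaabaa"
Scanning each position:
  Position 0: "a" => no
  Position 1: "a" => no
  Position 2: "a" => no
  Position 3: "b" => MATCH
  Position 4: "c" => no
  Position 5: "a" => no
  Position 6: "a" => no
  Position 7: "b" => MATCH
  Position 8: "c" => no
  Position 9: "a" => no
  Position 10: "a" => no
  Position 11: "b" => MATCH
  Position 12: "a" => no
  Position 13: "a" => no
Total occurrences: 3

3


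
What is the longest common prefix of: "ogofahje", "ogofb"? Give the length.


Words: ogofahje, ogofb
  Position 0: all 'o' => match
  Position 1: all 'g' => match
  Position 2: all 'o' => match
  Position 3: all 'f' => match
  Position 4: ('a', 'b') => mismatch, stop
LCP = "ogof" (length 4)

4


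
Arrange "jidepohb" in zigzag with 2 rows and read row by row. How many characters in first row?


Zigzag "jidepohb" into 2 rows:
Placing characters:
  'j' => row 0
  'i' => row 1
  'd' => row 0
  'e' => row 1
  'p' => row 0
  'o' => row 1
  'h' => row 0
  'b' => row 1
Rows:
  Row 0: "jdph"
  Row 1: "ieob"
First row length: 4

4


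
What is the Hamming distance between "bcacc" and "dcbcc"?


Comparing "bcacc" and "dcbcc" position by position:
  Position 0: 'b' vs 'd' => differ
  Position 1: 'c' vs 'c' => same
  Position 2: 'a' vs 'b' => differ
  Position 3: 'c' vs 'c' => same
  Position 4: 'c' vs 'c' => same
Total differences (Hamming distance): 2

2


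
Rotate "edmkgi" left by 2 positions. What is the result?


Input: "edmkgi", rotate left by 2
First 2 characters: "ed"
Remaining characters: "mkgi"
Concatenate remaining + first: "mkgi" + "ed" = "mkgied"

mkgied


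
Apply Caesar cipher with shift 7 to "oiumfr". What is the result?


Caesar cipher: shift "oiumfr" by 7
  'o' (pos 14) + 7 = pos 21 = 'v'
  'i' (pos 8) + 7 = pos 15 = 'p'
  'u' (pos 20) + 7 = pos 1 = 'b'
  'm' (pos 12) + 7 = pos 19 = 't'
  'f' (pos 5) + 7 = pos 12 = 'm'
  'r' (pos 17) + 7 = pos 24 = 'y'
Result: vpbtmy

vpbtmy


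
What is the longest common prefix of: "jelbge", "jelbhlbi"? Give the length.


Words: jelbge, jelbhlbi
  Position 0: all 'j' => match
  Position 1: all 'e' => match
  Position 2: all 'l' => match
  Position 3: all 'b' => match
  Position 4: ('g', 'h') => mismatch, stop
LCP = "jelb" (length 4)

4


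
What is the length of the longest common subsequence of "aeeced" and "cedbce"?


LCS of "aeeced" and "cedbce"
DP table:
           c    e    d    b    c    e
      0    0    0    0    0    0    0
  a   0    0    0    0    0    0    0
  e   0    0    1    1    1    1    1
  e   0    0    1    1    1    1    2
  c   0    1    1    1    1    2    2
  e   0    1    2    2    2    2    3
  d   0    1    2    3    3    3    3
LCS length = dp[6][6] = 3

3


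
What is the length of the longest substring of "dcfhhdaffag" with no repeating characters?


Input: "dcfhhdaffag"
Sliding window (track last position of each char):
  Position 0 ('d'): window [0,0] length 1 -- new best
  Position 1 ('c'): window [0,1] length 2 -- new best
  Position 2 ('f'): window [0,2] length 3 -- new best
  Position 3 ('h'): window [0,3] length 4 -- new best
  Position 4 ('h'): repeat (last at 3), move window start to 4
  Position 4 ('h'): window [4,4] length 1
  Position 5 ('d'): window [4,5] length 2
  Position 6 ('a'): window [4,6] length 3
  Position 7 ('f'): window [4,7] length 4
  Position 8 ('f'): repeat (last at 7), move window start to 8
  Position 8 ('f'): window [8,8] length 1
  Position 9 ('a'): window [8,9] length 2
  Position 10 ('g'): window [8,10] length 3
Longest substring with no repeats: "dcfh" with length 4

4


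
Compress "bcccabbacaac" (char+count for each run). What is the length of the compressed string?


Input: bcccabbacaac
Runs:
  'b' x 1 => "b1"
  'c' x 3 => "c3"
  'a' x 1 => "a1"
  'b' x 2 => "b2"
  'a' x 1 => "a1"
  'c' x 1 => "c1"
  'a' x 2 => "a2"
  'c' x 1 => "c1"
Compressed: "b1c3a1b2a1c1a2c1"
Compressed length: 16

16


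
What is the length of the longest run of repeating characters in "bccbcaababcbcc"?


Input: "bccbcaababcbcc"
Scanning for longest run:
  Position 1 ('c'): new char, reset run to 1
  Position 2 ('c'): continues run of 'c', length=2
  Position 3 ('b'): new char, reset run to 1
  Position 4 ('c'): new char, reset run to 1
  Position 5 ('a'): new char, reset run to 1
  Position 6 ('a'): continues run of 'a', length=2
  Position 7 ('b'): new char, reset run to 1
  Position 8 ('a'): new char, reset run to 1
  Position 9 ('b'): new char, reset run to 1
  Position 10 ('c'): new char, reset run to 1
  Position 11 ('b'): new char, reset run to 1
  Position 12 ('c'): new char, reset run to 1
  Position 13 ('c'): continues run of 'c', length=2
Longest run: 'c' with length 2

2


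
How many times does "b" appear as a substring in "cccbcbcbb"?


Searching for "b" in "cccbcbcbb"
Scanning each position:
  Position 0: "c" => no
  Position 1: "c" => no
  Position 2: "c" => no
  Position 3: "b" => MATCH
  Position 4: "c" => no
  Position 5: "b" => MATCH
  Position 6: "c" => no
  Position 7: "b" => MATCH
  Position 8: "b" => MATCH
Total occurrences: 4

4


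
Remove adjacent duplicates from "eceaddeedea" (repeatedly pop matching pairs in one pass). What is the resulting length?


Input: eceaddeedea
Stack-based adjacent duplicate removal:
  Read 'e': push. Stack: e
  Read 'c': push. Stack: ec
  Read 'e': push. Stack: ece
  Read 'a': push. Stack: ecea
  Read 'd': push. Stack: ecead
  Read 'd': matches stack top 'd' => pop. Stack: ecea
  Read 'e': push. Stack: eceae
  Read 'e': matches stack top 'e' => pop. Stack: ecea
  Read 'd': push. Stack: ecead
  Read 'e': push. Stack: eceade
  Read 'a': push. Stack: eceadea
Final stack: "eceadea" (length 7)

7


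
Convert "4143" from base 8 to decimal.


Input: "4143" in base 8
Positional expansion:
  Digit '4' (value 4) x 8^3 = 2048
  Digit '1' (value 1) x 8^2 = 64
  Digit '4' (value 4) x 8^1 = 32
  Digit '3' (value 3) x 8^0 = 3
Sum = 2147

2147


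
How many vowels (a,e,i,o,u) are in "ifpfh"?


Input: ifpfh
Checking each character:
  'i' at position 0: vowel (running total: 1)
  'f' at position 1: consonant
  'p' at position 2: consonant
  'f' at position 3: consonant
  'h' at position 4: consonant
Total vowels: 1

1


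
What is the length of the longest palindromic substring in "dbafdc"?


Input: "dbafdc"
Checking substrings for palindromes:
  No multi-char palindromic substrings found
Longest palindromic substring: "d" with length 1

1


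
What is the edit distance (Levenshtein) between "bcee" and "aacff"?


Computing edit distance: "bcee" -> "aacff"
DP table:
           a    a    c    f    f
      0    1    2    3    4    5
  b   1    1    2    3    4    5
  c   2    2    2    2    3    4
  e   3    3    3    3    3    4
  e   4    4    4    4    4    4
Edit distance = dp[4][5] = 4

4


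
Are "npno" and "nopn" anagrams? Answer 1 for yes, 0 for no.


Strings: "npno", "nopn"
Sorted first:  nnop
Sorted second: nnop
Sorted forms match => anagrams

1


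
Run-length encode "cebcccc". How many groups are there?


Input: cebcccc
Scanning for consecutive runs:
  Group 1: 'c' x 1 (positions 0-0)
  Group 2: 'e' x 1 (positions 1-1)
  Group 3: 'b' x 1 (positions 2-2)
  Group 4: 'c' x 4 (positions 3-6)
Total groups: 4

4


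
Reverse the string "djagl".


Input: djagl
Reading characters right to left:
  Position 4: 'l'
  Position 3: 'g'
  Position 2: 'a'
  Position 1: 'j'
  Position 0: 'd'
Reversed: lgajd

lgajd


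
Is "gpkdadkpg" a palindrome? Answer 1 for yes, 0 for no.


Input: gpkdadkpg
Reversed: gpkdadkpg
  Compare pos 0 ('g') with pos 8 ('g'): match
  Compare pos 1 ('p') with pos 7 ('p'): match
  Compare pos 2 ('k') with pos 6 ('k'): match
  Compare pos 3 ('d') with pos 5 ('d'): match
Result: palindrome

1


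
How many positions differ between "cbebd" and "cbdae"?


Comparing "cbebd" and "cbdae" position by position:
  Position 0: 'c' vs 'c' => same
  Position 1: 'b' vs 'b' => same
  Position 2: 'e' vs 'd' => DIFFER
  Position 3: 'b' vs 'a' => DIFFER
  Position 4: 'd' vs 'e' => DIFFER
Positions that differ: 3

3


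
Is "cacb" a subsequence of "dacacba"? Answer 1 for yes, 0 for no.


Check if "cacb" is a subsequence of "dacacba"
Greedy scan:
  Position 0 ('d'): no match needed
  Position 1 ('a'): no match needed
  Position 2 ('c'): matches sub[0] = 'c'
  Position 3 ('a'): matches sub[1] = 'a'
  Position 4 ('c'): matches sub[2] = 'c'
  Position 5 ('b'): matches sub[3] = 'b'
  Position 6 ('a'): no match needed
All 4 characters matched => is a subsequence

1


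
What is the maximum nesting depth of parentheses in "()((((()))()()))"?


Input: "()((((()))()()))"
Tracking depth:
  Position 0 '(': depth becomes 1
  Position 1 ')': depth becomes 0
  Position 2 '(': depth becomes 1
  Position 3 '(': depth becomes 2
  Position 4 '(': depth becomes 3
  Position 5 '(': depth becomes 4
  Position 6 '(': depth becomes 5
  Position 7 ')': depth becomes 4
  Position 8 ')': depth becomes 3
  Position 9 ')': depth becomes 2
  Position 10 '(': depth becomes 3
  Position 11 ')': depth becomes 2
  Position 12 '(': depth becomes 3
  Position 13 ')': depth becomes 2
  Position 14 ')': depth becomes 1
  Position 15 ')': depth becomes 0
Maximum depth reached: 5

5


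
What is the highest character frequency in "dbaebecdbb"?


Input: dbaebecdbb
Character counts:
  'a': 1
  'b': 4
  'c': 1
  'd': 2
  'e': 2
Maximum frequency: 4

4


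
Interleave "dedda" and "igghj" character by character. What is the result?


Interleaving "dedda" and "igghj":
  Position 0: 'd' from first, 'i' from second => "di"
  Position 1: 'e' from first, 'g' from second => "eg"
  Position 2: 'd' from first, 'g' from second => "dg"
  Position 3: 'd' from first, 'h' from second => "dh"
  Position 4: 'a' from first, 'j' from second => "aj"
Result: diegdgdhaj

diegdgdhaj


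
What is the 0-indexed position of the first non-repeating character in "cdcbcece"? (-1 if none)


Input: cdcbcece
Character frequencies:
  'b': 1
  'c': 4
  'd': 1
  'e': 2
Scanning left to right for freq == 1:
  Position 0 ('c'): freq=4, skip
  Position 1 ('d'): unique! => answer = 1

1


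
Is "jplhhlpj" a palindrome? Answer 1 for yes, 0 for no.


Input: jplhhlpj
Reversed: jplhhlpj
  Compare pos 0 ('j') with pos 7 ('j'): match
  Compare pos 1 ('p') with pos 6 ('p'): match
  Compare pos 2 ('l') with pos 5 ('l'): match
  Compare pos 3 ('h') with pos 4 ('h'): match
Result: palindrome

1


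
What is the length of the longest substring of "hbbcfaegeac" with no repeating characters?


Input: "hbbcfaegeac"
Sliding window (track last position of each char):
  Position 0 ('h'): window [0,0] length 1 -- new best
  Position 1 ('b'): window [0,1] length 2 -- new best
  Position 2 ('b'): repeat (last at 1), move window start to 2
  Position 2 ('b'): window [2,2] length 1
  Position 3 ('c'): window [2,3] length 2
  Position 4 ('f'): window [2,4] length 3 -- new best
  Position 5 ('a'): window [2,5] length 4 -- new best
  Position 6 ('e'): window [2,6] length 5 -- new best
  Position 7 ('g'): window [2,7] length 6 -- new best
  Position 8 ('e'): repeat (last at 6), move window start to 7
  Position 8 ('e'): window [7,8] length 2
  Position 9 ('a'): window [7,9] length 3
  Position 10 ('c'): window [7,10] length 4
Longest substring with no repeats: "bcfaeg" with length 6

6


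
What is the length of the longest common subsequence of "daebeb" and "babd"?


LCS of "daebeb" and "babd"
DP table:
           b    a    b    d
      0    0    0    0    0
  d   0    0    0    0    1
  a   0    0    1    1    1
  e   0    0    1    1    1
  b   0    1    1    2    2
  e   0    1    1    2    2
  b   0    1    1    2    2
LCS length = dp[6][4] = 2

2


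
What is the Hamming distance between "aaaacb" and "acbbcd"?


Comparing "aaaacb" and "acbbcd" position by position:
  Position 0: 'a' vs 'a' => same
  Position 1: 'a' vs 'c' => differ
  Position 2: 'a' vs 'b' => differ
  Position 3: 'a' vs 'b' => differ
  Position 4: 'c' vs 'c' => same
  Position 5: 'b' vs 'd' => differ
Total differences (Hamming distance): 4

4


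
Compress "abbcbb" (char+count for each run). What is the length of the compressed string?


Input: abbcbb
Runs:
  'a' x 1 => "a1"
  'b' x 2 => "b2"
  'c' x 1 => "c1"
  'b' x 2 => "b2"
Compressed: "a1b2c1b2"
Compressed length: 8

8


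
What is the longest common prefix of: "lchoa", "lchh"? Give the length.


Words: lchoa, lchh
  Position 0: all 'l' => match
  Position 1: all 'c' => match
  Position 2: all 'h' => match
  Position 3: ('o', 'h') => mismatch, stop
LCP = "lch" (length 3)

3


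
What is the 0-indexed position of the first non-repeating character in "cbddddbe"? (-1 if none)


Input: cbddddbe
Character frequencies:
  'b': 2
  'c': 1
  'd': 4
  'e': 1
Scanning left to right for freq == 1:
  Position 0 ('c'): unique! => answer = 0

0


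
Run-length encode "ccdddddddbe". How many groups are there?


Input: ccdddddddbe
Scanning for consecutive runs:
  Group 1: 'c' x 2 (positions 0-1)
  Group 2: 'd' x 7 (positions 2-8)
  Group 3: 'b' x 1 (positions 9-9)
  Group 4: 'e' x 1 (positions 10-10)
Total groups: 4

4


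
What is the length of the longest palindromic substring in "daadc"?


Input: "daadc"
Checking substrings for palindromes:
  [0:4] "daad" (len 4) => palindrome
  [1:3] "aa" (len 2) => palindrome
Longest palindromic substring: "daad" with length 4

4


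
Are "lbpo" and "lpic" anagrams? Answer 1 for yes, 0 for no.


Strings: "lbpo", "lpic"
Sorted first:  blop
Sorted second: cilp
Differ at position 0: 'b' vs 'c' => not anagrams

0


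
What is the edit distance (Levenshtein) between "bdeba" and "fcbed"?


Computing edit distance: "bdeba" -> "fcbed"
DP table:
           f    c    b    e    d
      0    1    2    3    4    5
  b   1    1    2    2    3    4
  d   2    2    2    3    3    3
  e   3    3    3    3    3    4
  b   4    4    4    3    4    4
  a   5    5    5    4    4    5
Edit distance = dp[5][5] = 5

5


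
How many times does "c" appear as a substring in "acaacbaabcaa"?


Searching for "c" in "acaacbaabcaa"
Scanning each position:
  Position 0: "a" => no
  Position 1: "c" => MATCH
  Position 2: "a" => no
  Position 3: "a" => no
  Position 4: "c" => MATCH
  Position 5: "b" => no
  Position 6: "a" => no
  Position 7: "a" => no
  Position 8: "b" => no
  Position 9: "c" => MATCH
  Position 10: "a" => no
  Position 11: "a" => no
Total occurrences: 3

3


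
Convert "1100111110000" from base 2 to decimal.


Input: "1100111110000" in base 2
Positional expansion:
  Digit '1' (value 1) x 2^12 = 4096
  Digit '1' (value 1) x 2^11 = 2048
  Digit '0' (value 0) x 2^10 = 0
  Digit '0' (value 0) x 2^9 = 0
  Digit '1' (value 1) x 2^8 = 256
  Digit '1' (value 1) x 2^7 = 128
  Digit '1' (value 1) x 2^6 = 64
  Digit '1' (value 1) x 2^5 = 32
  Digit '1' (value 1) x 2^4 = 16
  Digit '0' (value 0) x 2^3 = 0
  Digit '0' (value 0) x 2^2 = 0
  Digit '0' (value 0) x 2^1 = 0
  Digit '0' (value 0) x 2^0 = 0
Sum = 6640

6640


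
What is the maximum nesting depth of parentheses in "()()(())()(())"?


Input: "()()(())()(())"
Tracking depth:
  Position 0 '(': depth becomes 1
  Position 1 ')': depth becomes 0
  Position 2 '(': depth becomes 1
  Position 3 ')': depth becomes 0
  Position 4 '(': depth becomes 1
  Position 5 '(': depth becomes 2
  Position 6 ')': depth becomes 1
  Position 7 ')': depth becomes 0
  Position 8 '(': depth becomes 1
  Position 9 ')': depth becomes 0
  Position 10 '(': depth becomes 1
  Position 11 '(': depth becomes 2
  Position 12 ')': depth becomes 1
  Position 13 ')': depth becomes 0
Maximum depth reached: 2

2


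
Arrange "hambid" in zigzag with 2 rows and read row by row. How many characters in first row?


Zigzag "hambid" into 2 rows:
Placing characters:
  'h' => row 0
  'a' => row 1
  'm' => row 0
  'b' => row 1
  'i' => row 0
  'd' => row 1
Rows:
  Row 0: "hmi"
  Row 1: "abd"
First row length: 3

3


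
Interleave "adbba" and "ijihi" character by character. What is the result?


Interleaving "adbba" and "ijihi":
  Position 0: 'a' from first, 'i' from second => "ai"
  Position 1: 'd' from first, 'j' from second => "dj"
  Position 2: 'b' from first, 'i' from second => "bi"
  Position 3: 'b' from first, 'h' from second => "bh"
  Position 4: 'a' from first, 'i' from second => "ai"
Result: aidjbibhai

aidjbibhai


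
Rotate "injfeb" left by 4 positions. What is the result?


Input: "injfeb", rotate left by 4
First 4 characters: "injf"
Remaining characters: "eb"
Concatenate remaining + first: "eb" + "injf" = "ebinjf"

ebinjf


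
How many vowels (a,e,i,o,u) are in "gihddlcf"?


Input: gihddlcf
Checking each character:
  'g' at position 0: consonant
  'i' at position 1: vowel (running total: 1)
  'h' at position 2: consonant
  'd' at position 3: consonant
  'd' at position 4: consonant
  'l' at position 5: consonant
  'c' at position 6: consonant
  'f' at position 7: consonant
Total vowels: 1

1


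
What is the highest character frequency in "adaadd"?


Input: adaadd
Character counts:
  'a': 3
  'd': 3
Maximum frequency: 3

3


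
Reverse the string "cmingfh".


Input: cmingfh
Reading characters right to left:
  Position 6: 'h'
  Position 5: 'f'
  Position 4: 'g'
  Position 3: 'n'
  Position 2: 'i'
  Position 1: 'm'
  Position 0: 'c'
Reversed: hfgnimc

hfgnimc


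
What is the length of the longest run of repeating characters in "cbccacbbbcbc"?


Input: "cbccacbbbcbc"
Scanning for longest run:
  Position 1 ('b'): new char, reset run to 1
  Position 2 ('c'): new char, reset run to 1
  Position 3 ('c'): continues run of 'c', length=2
  Position 4 ('a'): new char, reset run to 1
  Position 5 ('c'): new char, reset run to 1
  Position 6 ('b'): new char, reset run to 1
  Position 7 ('b'): continues run of 'b', length=2
  Position 8 ('b'): continues run of 'b', length=3
  Position 9 ('c'): new char, reset run to 1
  Position 10 ('b'): new char, reset run to 1
  Position 11 ('c'): new char, reset run to 1
Longest run: 'b' with length 3

3


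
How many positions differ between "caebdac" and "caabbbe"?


Comparing "caebdac" and "caabbbe" position by position:
  Position 0: 'c' vs 'c' => same
  Position 1: 'a' vs 'a' => same
  Position 2: 'e' vs 'a' => DIFFER
  Position 3: 'b' vs 'b' => same
  Position 4: 'd' vs 'b' => DIFFER
  Position 5: 'a' vs 'b' => DIFFER
  Position 6: 'c' vs 'e' => DIFFER
Positions that differ: 4

4


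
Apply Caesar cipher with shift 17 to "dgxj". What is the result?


Caesar cipher: shift "dgxj" by 17
  'd' (pos 3) + 17 = pos 20 = 'u'
  'g' (pos 6) + 17 = pos 23 = 'x'
  'x' (pos 23) + 17 = pos 14 = 'o'
  'j' (pos 9) + 17 = pos 0 = 'a'
Result: uxoa

uxoa


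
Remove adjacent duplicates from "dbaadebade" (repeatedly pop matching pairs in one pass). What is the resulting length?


Input: dbaadebade
Stack-based adjacent duplicate removal:
  Read 'd': push. Stack: d
  Read 'b': push. Stack: db
  Read 'a': push. Stack: dba
  Read 'a': matches stack top 'a' => pop. Stack: db
  Read 'd': push. Stack: dbd
  Read 'e': push. Stack: dbde
  Read 'b': push. Stack: dbdeb
  Read 'a': push. Stack: dbdeba
  Read 'd': push. Stack: dbdebad
  Read 'e': push. Stack: dbdebade
Final stack: "dbdebade" (length 8)

8


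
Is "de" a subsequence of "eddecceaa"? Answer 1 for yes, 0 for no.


Check if "de" is a subsequence of "eddecceaa"
Greedy scan:
  Position 0 ('e'): no match needed
  Position 1 ('d'): matches sub[0] = 'd'
  Position 2 ('d'): no match needed
  Position 3 ('e'): matches sub[1] = 'e'
  Position 4 ('c'): no match needed
  Position 5 ('c'): no match needed
  Position 6 ('e'): no match needed
  Position 7 ('a'): no match needed
  Position 8 ('a'): no match needed
All 2 characters matched => is a subsequence

1


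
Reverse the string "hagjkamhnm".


Input: hagjkamhnm
Reading characters right to left:
  Position 9: 'm'
  Position 8: 'n'
  Position 7: 'h'
  Position 6: 'm'
  Position 5: 'a'
  Position 4: 'k'
  Position 3: 'j'
  Position 2: 'g'
  Position 1: 'a'
  Position 0: 'h'
Reversed: mnhmakjgah

mnhmakjgah


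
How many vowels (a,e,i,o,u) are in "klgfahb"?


Input: klgfahb
Checking each character:
  'k' at position 0: consonant
  'l' at position 1: consonant
  'g' at position 2: consonant
  'f' at position 3: consonant
  'a' at position 4: vowel (running total: 1)
  'h' at position 5: consonant
  'b' at position 6: consonant
Total vowels: 1

1


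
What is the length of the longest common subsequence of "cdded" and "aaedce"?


LCS of "cdded" and "aaedce"
DP table:
           a    a    e    d    c    e
      0    0    0    0    0    0    0
  c   0    0    0    0    0    1    1
  d   0    0    0    0    1    1    1
  d   0    0    0    0    1    1    1
  e   0    0    0    1    1    1    2
  d   0    0    0    1    2    2    2
LCS length = dp[5][6] = 2

2


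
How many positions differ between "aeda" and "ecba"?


Comparing "aeda" and "ecba" position by position:
  Position 0: 'a' vs 'e' => DIFFER
  Position 1: 'e' vs 'c' => DIFFER
  Position 2: 'd' vs 'b' => DIFFER
  Position 3: 'a' vs 'a' => same
Positions that differ: 3

3


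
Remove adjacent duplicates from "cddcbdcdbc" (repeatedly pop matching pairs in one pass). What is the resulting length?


Input: cddcbdcdbc
Stack-based adjacent duplicate removal:
  Read 'c': push. Stack: c
  Read 'd': push. Stack: cd
  Read 'd': matches stack top 'd' => pop. Stack: c
  Read 'c': matches stack top 'c' => pop. Stack: (empty)
  Read 'b': push. Stack: b
  Read 'd': push. Stack: bd
  Read 'c': push. Stack: bdc
  Read 'd': push. Stack: bdcd
  Read 'b': push. Stack: bdcdb
  Read 'c': push. Stack: bdcdbc
Final stack: "bdcdbc" (length 6)

6


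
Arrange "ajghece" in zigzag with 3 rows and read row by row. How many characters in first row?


Zigzag "ajghece" into 3 rows:
Placing characters:
  'a' => row 0
  'j' => row 1
  'g' => row 2
  'h' => row 1
  'e' => row 0
  'c' => row 1
  'e' => row 2
Rows:
  Row 0: "ae"
  Row 1: "jhc"
  Row 2: "ge"
First row length: 2

2


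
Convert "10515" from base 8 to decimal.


Input: "10515" in base 8
Positional expansion:
  Digit '1' (value 1) x 8^4 = 4096
  Digit '0' (value 0) x 8^3 = 0
  Digit '5' (value 5) x 8^2 = 320
  Digit '1' (value 1) x 8^1 = 8
  Digit '5' (value 5) x 8^0 = 5
Sum = 4429

4429


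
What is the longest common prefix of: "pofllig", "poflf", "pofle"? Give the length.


Words: pofllig, poflf, pofle
  Position 0: all 'p' => match
  Position 1: all 'o' => match
  Position 2: all 'f' => match
  Position 3: all 'l' => match
  Position 4: ('l', 'f', 'e') => mismatch, stop
LCP = "pofl" (length 4)

4


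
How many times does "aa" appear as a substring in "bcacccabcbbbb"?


Searching for "aa" in "bcacccabcbbbb"
Scanning each position:
  Position 0: "bc" => no
  Position 1: "ca" => no
  Position 2: "ac" => no
  Position 3: "cc" => no
  Position 4: "cc" => no
  Position 5: "ca" => no
  Position 6: "ab" => no
  Position 7: "bc" => no
  Position 8: "cb" => no
  Position 9: "bb" => no
  Position 10: "bb" => no
  Position 11: "bb" => no
Total occurrences: 0

0


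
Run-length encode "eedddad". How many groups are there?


Input: eedddad
Scanning for consecutive runs:
  Group 1: 'e' x 2 (positions 0-1)
  Group 2: 'd' x 3 (positions 2-4)
  Group 3: 'a' x 1 (positions 5-5)
  Group 4: 'd' x 1 (positions 6-6)
Total groups: 4

4


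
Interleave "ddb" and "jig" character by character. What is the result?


Interleaving "ddb" and "jig":
  Position 0: 'd' from first, 'j' from second => "dj"
  Position 1: 'd' from first, 'i' from second => "di"
  Position 2: 'b' from first, 'g' from second => "bg"
Result: djdibg

djdibg


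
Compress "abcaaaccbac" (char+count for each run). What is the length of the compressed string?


Input: abcaaaccbac
Runs:
  'a' x 1 => "a1"
  'b' x 1 => "b1"
  'c' x 1 => "c1"
  'a' x 3 => "a3"
  'c' x 2 => "c2"
  'b' x 1 => "b1"
  'a' x 1 => "a1"
  'c' x 1 => "c1"
Compressed: "a1b1c1a3c2b1a1c1"
Compressed length: 16

16


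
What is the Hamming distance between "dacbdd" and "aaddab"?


Comparing "dacbdd" and "aaddab" position by position:
  Position 0: 'd' vs 'a' => differ
  Position 1: 'a' vs 'a' => same
  Position 2: 'c' vs 'd' => differ
  Position 3: 'b' vs 'd' => differ
  Position 4: 'd' vs 'a' => differ
  Position 5: 'd' vs 'b' => differ
Total differences (Hamming distance): 5

5


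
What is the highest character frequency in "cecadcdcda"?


Input: cecadcdcda
Character counts:
  'a': 2
  'c': 4
  'd': 3
  'e': 1
Maximum frequency: 4

4


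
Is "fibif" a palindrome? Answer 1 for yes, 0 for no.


Input: fibif
Reversed: fibif
  Compare pos 0 ('f') with pos 4 ('f'): match
  Compare pos 1 ('i') with pos 3 ('i'): match
Result: palindrome

1


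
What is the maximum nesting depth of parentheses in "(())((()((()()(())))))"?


Input: "(())((()((()()(())))))"
Tracking depth:
  Position 0 '(': depth becomes 1
  Position 1 '(': depth becomes 2
  Position 2 ')': depth becomes 1
  Position 3 ')': depth becomes 0
  Position 4 '(': depth becomes 1
  Position 5 '(': depth becomes 2
  Position 6 '(': depth becomes 3
  Position 7 ')': depth becomes 2
  Position 8 '(': depth becomes 3
  Position 9 '(': depth becomes 4
  Position 10 '(': depth becomes 5
  Position 11 ')': depth becomes 4
  Position 12 '(': depth becomes 5
  Position 13 ')': depth becomes 4
  Position 14 '(': depth becomes 5
  Position 15 '(': depth becomes 6
  Position 16 ')': depth becomes 5
  Position 17 ')': depth becomes 4
  Position 18 ')': depth becomes 3
  Position 19 ')': depth becomes 2
  Position 20 ')': depth becomes 1
  Position 21 ')': depth becomes 0
Maximum depth reached: 6

6


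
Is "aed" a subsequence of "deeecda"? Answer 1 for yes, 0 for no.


Check if "aed" is a subsequence of "deeecda"
Greedy scan:
  Position 0 ('d'): no match needed
  Position 1 ('e'): no match needed
  Position 2 ('e'): no match needed
  Position 3 ('e'): no match needed
  Position 4 ('c'): no match needed
  Position 5 ('d'): no match needed
  Position 6 ('a'): matches sub[0] = 'a'
Only matched 1/3 characters => not a subsequence

0


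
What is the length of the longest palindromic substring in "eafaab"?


Input: "eafaab"
Checking substrings for palindromes:
  [1:4] "afa" (len 3) => palindrome
  [3:5] "aa" (len 2) => palindrome
Longest palindromic substring: "afa" with length 3

3


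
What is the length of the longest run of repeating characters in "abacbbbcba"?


Input: "abacbbbcba"
Scanning for longest run:
  Position 1 ('b'): new char, reset run to 1
  Position 2 ('a'): new char, reset run to 1
  Position 3 ('c'): new char, reset run to 1
  Position 4 ('b'): new char, reset run to 1
  Position 5 ('b'): continues run of 'b', length=2
  Position 6 ('b'): continues run of 'b', length=3
  Position 7 ('c'): new char, reset run to 1
  Position 8 ('b'): new char, reset run to 1
  Position 9 ('a'): new char, reset run to 1
Longest run: 'b' with length 3

3


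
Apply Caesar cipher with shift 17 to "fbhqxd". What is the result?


Caesar cipher: shift "fbhqxd" by 17
  'f' (pos 5) + 17 = pos 22 = 'w'
  'b' (pos 1) + 17 = pos 18 = 's'
  'h' (pos 7) + 17 = pos 24 = 'y'
  'q' (pos 16) + 17 = pos 7 = 'h'
  'x' (pos 23) + 17 = pos 14 = 'o'
  'd' (pos 3) + 17 = pos 20 = 'u'
Result: wsyhou

wsyhou


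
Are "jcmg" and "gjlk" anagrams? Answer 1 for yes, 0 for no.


Strings: "jcmg", "gjlk"
Sorted first:  cgjm
Sorted second: gjkl
Differ at position 0: 'c' vs 'g' => not anagrams

0


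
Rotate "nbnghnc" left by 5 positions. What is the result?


Input: "nbnghnc", rotate left by 5
First 5 characters: "nbngh"
Remaining characters: "nc"
Concatenate remaining + first: "nc" + "nbngh" = "ncnbngh"

ncnbngh


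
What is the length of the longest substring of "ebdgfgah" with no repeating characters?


Input: "ebdgfgah"
Sliding window (track last position of each char):
  Position 0 ('e'): window [0,0] length 1 -- new best
  Position 1 ('b'): window [0,1] length 2 -- new best
  Position 2 ('d'): window [0,2] length 3 -- new best
  Position 3 ('g'): window [0,3] length 4 -- new best
  Position 4 ('f'): window [0,4] length 5 -- new best
  Position 5 ('g'): repeat (last at 3), move window start to 4
  Position 5 ('g'): window [4,5] length 2
  Position 6 ('a'): window [4,6] length 3
  Position 7 ('h'): window [4,7] length 4
Longest substring with no repeats: "ebdgf" with length 5

5


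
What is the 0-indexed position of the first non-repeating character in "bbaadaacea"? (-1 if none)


Input: bbaadaacea
Character frequencies:
  'a': 5
  'b': 2
  'c': 1
  'd': 1
  'e': 1
Scanning left to right for freq == 1:
  Position 0 ('b'): freq=2, skip
  Position 1 ('b'): freq=2, skip
  Position 2 ('a'): freq=5, skip
  Position 3 ('a'): freq=5, skip
  Position 4 ('d'): unique! => answer = 4

4


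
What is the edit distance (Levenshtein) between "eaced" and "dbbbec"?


Computing edit distance: "eaced" -> "dbbbec"
DP table:
           d    b    b    b    e    c
      0    1    2    3    4    5    6
  e   1    1    2    3    4    4    5
  a   2    2    2    3    4    5    5
  c   3    3    3    3    4    5    5
  e   4    4    4    4    4    4    5
  d   5    4    5    5    5    5    5
Edit distance = dp[5][6] = 5

5


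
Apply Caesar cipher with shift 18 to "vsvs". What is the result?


Caesar cipher: shift "vsvs" by 18
  'v' (pos 21) + 18 = pos 13 = 'n'
  's' (pos 18) + 18 = pos 10 = 'k'
  'v' (pos 21) + 18 = pos 13 = 'n'
  's' (pos 18) + 18 = pos 10 = 'k'
Result: nknk

nknk


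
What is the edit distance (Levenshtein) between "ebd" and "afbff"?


Computing edit distance: "ebd" -> "afbff"
DP table:
           a    f    b    f    f
      0    1    2    3    4    5
  e   1    1    2    3    4    5
  b   2    2    2    2    3    4
  d   3    3    3    3    3    4
Edit distance = dp[3][5] = 4

4


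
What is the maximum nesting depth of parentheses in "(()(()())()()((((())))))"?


Input: "(()(()())()()((((())))))"
Tracking depth:
  Position 0 '(': depth becomes 1
  Position 1 '(': depth becomes 2
  Position 2 ')': depth becomes 1
  Position 3 '(': depth becomes 2
  Position 4 '(': depth becomes 3
  Position 5 ')': depth becomes 2
  Position 6 '(': depth becomes 3
  Position 7 ')': depth becomes 2
  Position 8 ')': depth becomes 1
  Position 9 '(': depth becomes 2
  Position 10 ')': depth becomes 1
  Position 11 '(': depth becomes 2
  Position 12 ')': depth becomes 1
  Position 13 '(': depth becomes 2
  Position 14 '(': depth becomes 3
  Position 15 '(': depth becomes 4
  Position 16 '(': depth becomes 5
  Position 17 '(': depth becomes 6
  Position 18 ')': depth becomes 5
  Position 19 ')': depth becomes 4
  Position 20 ')': depth becomes 3
  Position 21 ')': depth becomes 2
  Position 22 ')': depth becomes 1
  Position 23 ')': depth becomes 0
Maximum depth reached: 6

6


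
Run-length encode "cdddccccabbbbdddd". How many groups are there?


Input: cdddccccabbbbdddd
Scanning for consecutive runs:
  Group 1: 'c' x 1 (positions 0-0)
  Group 2: 'd' x 3 (positions 1-3)
  Group 3: 'c' x 4 (positions 4-7)
  Group 4: 'a' x 1 (positions 8-8)
  Group 5: 'b' x 4 (positions 9-12)
  Group 6: 'd' x 4 (positions 13-16)
Total groups: 6

6


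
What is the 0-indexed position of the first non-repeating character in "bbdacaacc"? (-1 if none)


Input: bbdacaacc
Character frequencies:
  'a': 3
  'b': 2
  'c': 3
  'd': 1
Scanning left to right for freq == 1:
  Position 0 ('b'): freq=2, skip
  Position 1 ('b'): freq=2, skip
  Position 2 ('d'): unique! => answer = 2

2


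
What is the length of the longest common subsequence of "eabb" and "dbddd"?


LCS of "eabb" and "dbddd"
DP table:
           d    b    d    d    d
      0    0    0    0    0    0
  e   0    0    0    0    0    0
  a   0    0    0    0    0    0
  b   0    0    1    1    1    1
  b   0    0    1    1    1    1
LCS length = dp[4][5] = 1

1


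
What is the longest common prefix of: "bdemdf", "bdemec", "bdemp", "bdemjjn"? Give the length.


Words: bdemdf, bdemec, bdemp, bdemjjn
  Position 0: all 'b' => match
  Position 1: all 'd' => match
  Position 2: all 'e' => match
  Position 3: all 'm' => match
  Position 4: ('d', 'e', 'p', 'j') => mismatch, stop
LCP = "bdem" (length 4)

4


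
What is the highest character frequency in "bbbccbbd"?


Input: bbbccbbd
Character counts:
  'b': 5
  'c': 2
  'd': 1
Maximum frequency: 5

5


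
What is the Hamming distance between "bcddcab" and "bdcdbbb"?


Comparing "bcddcab" and "bdcdbbb" position by position:
  Position 0: 'b' vs 'b' => same
  Position 1: 'c' vs 'd' => differ
  Position 2: 'd' vs 'c' => differ
  Position 3: 'd' vs 'd' => same
  Position 4: 'c' vs 'b' => differ
  Position 5: 'a' vs 'b' => differ
  Position 6: 'b' vs 'b' => same
Total differences (Hamming distance): 4

4


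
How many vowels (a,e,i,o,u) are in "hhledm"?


Input: hhledm
Checking each character:
  'h' at position 0: consonant
  'h' at position 1: consonant
  'l' at position 2: consonant
  'e' at position 3: vowel (running total: 1)
  'd' at position 4: consonant
  'm' at position 5: consonant
Total vowels: 1

1


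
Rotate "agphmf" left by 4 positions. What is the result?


Input: "agphmf", rotate left by 4
First 4 characters: "agph"
Remaining characters: "mf"
Concatenate remaining + first: "mf" + "agph" = "mfagph"

mfagph


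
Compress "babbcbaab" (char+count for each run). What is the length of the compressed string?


Input: babbcbaab
Runs:
  'b' x 1 => "b1"
  'a' x 1 => "a1"
  'b' x 2 => "b2"
  'c' x 1 => "c1"
  'b' x 1 => "b1"
  'a' x 2 => "a2"
  'b' x 1 => "b1"
Compressed: "b1a1b2c1b1a2b1"
Compressed length: 14

14


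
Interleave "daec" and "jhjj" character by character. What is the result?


Interleaving "daec" and "jhjj":
  Position 0: 'd' from first, 'j' from second => "dj"
  Position 1: 'a' from first, 'h' from second => "ah"
  Position 2: 'e' from first, 'j' from second => "ej"
  Position 3: 'c' from first, 'j' from second => "cj"
Result: djahejcj

djahejcj


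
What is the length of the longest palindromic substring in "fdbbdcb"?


Input: "fdbbdcb"
Checking substrings for palindromes:
  [1:5] "dbbd" (len 4) => palindrome
  [2:4] "bb" (len 2) => palindrome
Longest palindromic substring: "dbbd" with length 4

4


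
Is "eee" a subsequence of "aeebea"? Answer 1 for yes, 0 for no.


Check if "eee" is a subsequence of "aeebea"
Greedy scan:
  Position 0 ('a'): no match needed
  Position 1 ('e'): matches sub[0] = 'e'
  Position 2 ('e'): matches sub[1] = 'e'
  Position 3 ('b'): no match needed
  Position 4 ('e'): matches sub[2] = 'e'
  Position 5 ('a'): no match needed
All 3 characters matched => is a subsequence

1


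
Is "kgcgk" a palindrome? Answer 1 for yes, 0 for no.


Input: kgcgk
Reversed: kgcgk
  Compare pos 0 ('k') with pos 4 ('k'): match
  Compare pos 1 ('g') with pos 3 ('g'): match
Result: palindrome

1


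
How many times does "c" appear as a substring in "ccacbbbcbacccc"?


Searching for "c" in "ccacbbbcbacccc"
Scanning each position:
  Position 0: "c" => MATCH
  Position 1: "c" => MATCH
  Position 2: "a" => no
  Position 3: "c" => MATCH
  Position 4: "b" => no
  Position 5: "b" => no
  Position 6: "b" => no
  Position 7: "c" => MATCH
  Position 8: "b" => no
  Position 9: "a" => no
  Position 10: "c" => MATCH
  Position 11: "c" => MATCH
  Position 12: "c" => MATCH
  Position 13: "c" => MATCH
Total occurrences: 8

8


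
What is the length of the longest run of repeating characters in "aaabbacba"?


Input: "aaabbacba"
Scanning for longest run:
  Position 1 ('a'): continues run of 'a', length=2
  Position 2 ('a'): continues run of 'a', length=3
  Position 3 ('b'): new char, reset run to 1
  Position 4 ('b'): continues run of 'b', length=2
  Position 5 ('a'): new char, reset run to 1
  Position 6 ('c'): new char, reset run to 1
  Position 7 ('b'): new char, reset run to 1
  Position 8 ('a'): new char, reset run to 1
Longest run: 'a' with length 3

3


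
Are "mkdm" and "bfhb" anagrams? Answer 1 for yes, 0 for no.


Strings: "mkdm", "bfhb"
Sorted first:  dkmm
Sorted second: bbfh
Differ at position 0: 'd' vs 'b' => not anagrams

0


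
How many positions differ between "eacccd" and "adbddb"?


Comparing "eacccd" and "adbddb" position by position:
  Position 0: 'e' vs 'a' => DIFFER
  Position 1: 'a' vs 'd' => DIFFER
  Position 2: 'c' vs 'b' => DIFFER
  Position 3: 'c' vs 'd' => DIFFER
  Position 4: 'c' vs 'd' => DIFFER
  Position 5: 'd' vs 'b' => DIFFER
Positions that differ: 6

6


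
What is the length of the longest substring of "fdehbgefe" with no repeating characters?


Input: "fdehbgefe"
Sliding window (track last position of each char):
  Position 0 ('f'): window [0,0] length 1 -- new best
  Position 1 ('d'): window [0,1] length 2 -- new best
  Position 2 ('e'): window [0,2] length 3 -- new best
  Position 3 ('h'): window [0,3] length 4 -- new best
  Position 4 ('b'): window [0,4] length 5 -- new best
  Position 5 ('g'): window [0,5] length 6 -- new best
  Position 6 ('e'): repeat (last at 2), move window start to 3
  Position 6 ('e'): window [3,6] length 4
  Position 7 ('f'): window [3,7] length 5
  Position 8 ('e'): repeat (last at 6), move window start to 7
  Position 8 ('e'): window [7,8] length 2
Longest substring with no repeats: "fdehbg" with length 6

6
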